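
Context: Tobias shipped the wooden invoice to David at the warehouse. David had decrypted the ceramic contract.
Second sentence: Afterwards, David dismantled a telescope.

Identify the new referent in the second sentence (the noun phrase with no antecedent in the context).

a telescope

"David" in the second sentence is given — already mentioned in the context.
"a telescope" has no antecedent in the context; it is discourse-new (the indefinite article also signals a new referent).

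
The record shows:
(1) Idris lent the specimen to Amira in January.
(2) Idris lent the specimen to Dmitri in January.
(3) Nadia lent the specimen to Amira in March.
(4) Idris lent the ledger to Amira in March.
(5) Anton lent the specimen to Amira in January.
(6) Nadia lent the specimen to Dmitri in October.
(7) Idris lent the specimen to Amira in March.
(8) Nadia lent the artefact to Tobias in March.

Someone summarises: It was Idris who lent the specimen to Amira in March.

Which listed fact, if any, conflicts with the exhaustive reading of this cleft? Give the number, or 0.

Focus of the cleft: "Idris" (the agent). Presupposed background: the specimen as thing and Amira as recipient and in March as setting.
Exhaustivity: Idris is the only agent satisfying that background.
Fact (3) shares the background but with agent = Nadia; exhaustivity is violated.

3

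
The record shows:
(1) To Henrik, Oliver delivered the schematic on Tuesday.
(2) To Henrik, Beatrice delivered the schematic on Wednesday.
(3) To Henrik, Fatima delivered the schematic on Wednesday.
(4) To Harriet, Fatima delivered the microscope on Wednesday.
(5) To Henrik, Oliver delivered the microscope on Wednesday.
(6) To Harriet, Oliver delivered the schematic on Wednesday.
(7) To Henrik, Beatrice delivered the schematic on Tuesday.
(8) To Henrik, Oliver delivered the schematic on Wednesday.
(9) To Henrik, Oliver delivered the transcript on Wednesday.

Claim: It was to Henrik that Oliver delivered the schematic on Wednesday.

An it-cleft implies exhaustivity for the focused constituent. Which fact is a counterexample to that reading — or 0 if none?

6

The cleft puts "Henrik" in focus and presupposes the open proposition with Oliver as agent and the schematic as thing and on Wednesday as setting.
Exhaustivity: Henrik is the only recipient satisfying that background.
But fact (6) also has Oliver as agent and the schematic as thing and on Wednesday as setting, with recipient = Harriet — so the exhaustive reading fails.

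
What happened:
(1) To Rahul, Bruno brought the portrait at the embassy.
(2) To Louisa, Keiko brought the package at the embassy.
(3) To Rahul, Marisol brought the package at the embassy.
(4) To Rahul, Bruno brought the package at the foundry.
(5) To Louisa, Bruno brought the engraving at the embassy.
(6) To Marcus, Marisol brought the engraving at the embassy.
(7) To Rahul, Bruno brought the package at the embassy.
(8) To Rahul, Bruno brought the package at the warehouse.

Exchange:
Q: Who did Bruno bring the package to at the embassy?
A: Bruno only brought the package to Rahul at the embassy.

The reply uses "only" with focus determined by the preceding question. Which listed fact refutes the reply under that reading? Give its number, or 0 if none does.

0

The question "Who did ... to ...?" targets the recipient, so in the reply the focus falls on "Rahul".
"Only" then excludes alternative recipients while the background — same agent, thing, setting (Bruno / the package / at the embassy) — is held fixed.
No fact keeps same agent, thing, setting (Bruno / the package / at the embassy) while changing the recipient; every other fact differs on something backgrounded. The reply stands.
(Fact (1) would refute a reading with focus on the thing — but that is not what the question asks.)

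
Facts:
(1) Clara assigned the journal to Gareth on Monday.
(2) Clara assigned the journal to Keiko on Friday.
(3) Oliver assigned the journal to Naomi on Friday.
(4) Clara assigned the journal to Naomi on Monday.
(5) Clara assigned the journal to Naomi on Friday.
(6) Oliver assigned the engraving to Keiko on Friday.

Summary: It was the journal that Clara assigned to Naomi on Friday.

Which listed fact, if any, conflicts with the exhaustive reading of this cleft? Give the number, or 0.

0

The cleft puts "the journal" in focus and presupposes the open proposition with same agent, recipient, setting (Clara / Naomi / on Friday).
The exhaustive reading says no other thing fits that background.
No listed fact matches the background with a different thing. Exhaustivity holds.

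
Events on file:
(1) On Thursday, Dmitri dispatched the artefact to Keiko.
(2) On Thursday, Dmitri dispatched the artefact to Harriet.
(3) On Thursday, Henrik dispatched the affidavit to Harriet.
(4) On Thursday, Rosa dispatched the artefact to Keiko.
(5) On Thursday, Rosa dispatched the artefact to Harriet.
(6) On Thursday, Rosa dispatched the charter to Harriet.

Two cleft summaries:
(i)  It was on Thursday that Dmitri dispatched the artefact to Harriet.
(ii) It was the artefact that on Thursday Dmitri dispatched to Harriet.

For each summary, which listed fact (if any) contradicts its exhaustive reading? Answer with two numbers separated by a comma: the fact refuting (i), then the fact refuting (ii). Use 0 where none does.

(i): focus "on Thursday". No fact shares same agent, thing, recipient (Dmitri / the artefact / Harriet) with a different setting. 0.
(ii): focus "the artefact". No fact shares same agent, recipient, setting (Dmitri / Harriet / on Thursday) with a different thing. 0.

0, 0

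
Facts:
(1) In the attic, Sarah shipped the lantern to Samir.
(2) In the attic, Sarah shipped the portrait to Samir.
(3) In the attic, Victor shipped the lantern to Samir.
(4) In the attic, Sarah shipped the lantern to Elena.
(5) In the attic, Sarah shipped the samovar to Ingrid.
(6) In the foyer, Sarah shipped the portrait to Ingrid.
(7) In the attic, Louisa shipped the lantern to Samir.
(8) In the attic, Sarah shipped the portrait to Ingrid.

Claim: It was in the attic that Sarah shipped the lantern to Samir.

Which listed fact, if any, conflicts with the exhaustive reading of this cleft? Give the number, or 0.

0

Focus of the cleft: "in the attic" (the setting). Presupposed background: same agent, thing, recipient (Sarah / the lantern / Samir).
The exhaustive reading says no other setting fits that background.
Every other fact differs from the presupposition on some backgrounded slot, so none challenges the exhaustivity.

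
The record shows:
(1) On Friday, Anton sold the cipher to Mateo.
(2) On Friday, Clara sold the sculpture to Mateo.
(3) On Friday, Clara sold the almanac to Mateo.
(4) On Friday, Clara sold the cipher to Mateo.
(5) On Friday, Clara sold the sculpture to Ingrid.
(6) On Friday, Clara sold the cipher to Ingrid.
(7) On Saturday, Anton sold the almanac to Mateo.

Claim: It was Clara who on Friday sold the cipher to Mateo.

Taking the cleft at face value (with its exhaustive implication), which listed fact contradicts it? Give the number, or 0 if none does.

Focus of the cleft: "Clara" (the agent). Presupposed background: thing = the cipher, recipient = Mateo, setting = on Friday.
Exhaustivity: Clara is the only agent satisfying that background.
But fact (1) also has thing = the cipher, recipient = Mateo, setting = on Friday, with agent = Anton — so the exhaustive reading fails.

1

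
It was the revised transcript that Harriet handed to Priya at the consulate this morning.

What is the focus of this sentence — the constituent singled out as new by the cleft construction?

In an it-cleft "It was X that/who ...", the clefted constituent X is the focus; the that/who-clause expresses the presupposed open proposition.
Here the focus is "the revised transcript". The backgrounded (presupposed) material includes "Harriet", "to Priya", "at the consulate" and "this morning".

the revised transcript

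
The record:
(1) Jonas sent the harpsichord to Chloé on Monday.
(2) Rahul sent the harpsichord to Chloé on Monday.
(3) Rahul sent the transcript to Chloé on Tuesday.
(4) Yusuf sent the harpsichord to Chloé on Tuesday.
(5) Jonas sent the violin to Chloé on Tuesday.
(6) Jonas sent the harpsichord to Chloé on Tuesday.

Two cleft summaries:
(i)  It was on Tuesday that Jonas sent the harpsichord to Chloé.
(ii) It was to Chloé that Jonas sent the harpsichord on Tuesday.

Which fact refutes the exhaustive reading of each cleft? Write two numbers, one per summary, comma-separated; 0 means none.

Summary (i) focuses "on Tuesday" (the setting); background agent = Jonas, thing = the harpsichord, recipient = Chloé. Fact (1) matches that background with setting = on Monday — refutes (i).
Summary (ii) focuses "Chloé" (the recipient); background agent = Jonas, thing = the harpsichord, setting = on Tuesday. No fact matches that background with a different recipient, so 0.

1, 0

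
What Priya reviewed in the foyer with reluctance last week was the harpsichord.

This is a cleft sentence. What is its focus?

the harpsichord

In a pseudo-cleft "What ... was X", the post-copular constituent X is the focus.
Here the focus is "the harpsichord". The backgrounded (presupposed) material includes "Priya", "last week", "in the foyer" and "with reluctance".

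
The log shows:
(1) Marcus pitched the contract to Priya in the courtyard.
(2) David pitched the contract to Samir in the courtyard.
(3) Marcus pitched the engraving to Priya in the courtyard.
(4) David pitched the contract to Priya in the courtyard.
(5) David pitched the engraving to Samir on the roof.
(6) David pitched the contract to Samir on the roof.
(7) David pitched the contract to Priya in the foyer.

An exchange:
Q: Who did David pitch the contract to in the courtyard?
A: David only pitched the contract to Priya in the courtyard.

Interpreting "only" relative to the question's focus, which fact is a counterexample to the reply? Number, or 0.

2

The question "Who did ... to ...?" targets the recipient, so in the reply the focus falls on "Priya".
"Only" then excludes alternative recipients while the background — David as agent and the contract as thing and in the courtyard as setting — is held fixed.
Fact (2) keeps David as agent and the contract as thing and in the courtyard as setting but has recipient = Samir; that refutes the reply.
(Fact (7) would refute a reading with focus on the setting — but that is not what the question asks.)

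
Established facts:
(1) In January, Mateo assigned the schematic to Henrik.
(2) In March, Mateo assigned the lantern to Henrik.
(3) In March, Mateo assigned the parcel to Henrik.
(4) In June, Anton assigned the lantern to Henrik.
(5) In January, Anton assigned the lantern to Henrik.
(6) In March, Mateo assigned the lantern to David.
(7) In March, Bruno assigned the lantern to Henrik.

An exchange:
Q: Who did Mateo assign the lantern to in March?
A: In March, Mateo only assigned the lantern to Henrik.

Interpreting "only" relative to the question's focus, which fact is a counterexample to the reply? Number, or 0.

Answering "Who did ... to ...?" puts focus on the recipient — here, "Henrik".
"Only" then excludes alternative recipients while the background — same agent, thing, setting (Mateo / the lantern / in March) — is held fixed.
Fact (6) shares the background with a different recipient (David) — counterexample.
(Fact (3) would refute a reading with focus on the thing — but that is not what the question asks.)

6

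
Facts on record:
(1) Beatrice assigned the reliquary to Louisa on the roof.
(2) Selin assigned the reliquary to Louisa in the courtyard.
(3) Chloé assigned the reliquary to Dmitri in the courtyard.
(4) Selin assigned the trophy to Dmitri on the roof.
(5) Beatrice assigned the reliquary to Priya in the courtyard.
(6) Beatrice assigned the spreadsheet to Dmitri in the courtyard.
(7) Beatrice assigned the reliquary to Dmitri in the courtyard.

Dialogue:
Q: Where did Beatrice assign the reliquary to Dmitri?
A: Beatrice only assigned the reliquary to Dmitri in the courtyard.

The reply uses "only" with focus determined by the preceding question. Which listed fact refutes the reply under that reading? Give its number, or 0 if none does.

0

Answering "Where did ...?" puts focus on the setting — here, "in the courtyard".
"Only" then excludes alternative settings while the background — agent = Beatrice, thing = the reliquary, recipient = Dmitri — is held fixed.
No listed fact shares that background with another setting. Nothing contradicts the reply.
(Fact (5) would refute a reading with focus on the recipient — but that is not what the question asks.)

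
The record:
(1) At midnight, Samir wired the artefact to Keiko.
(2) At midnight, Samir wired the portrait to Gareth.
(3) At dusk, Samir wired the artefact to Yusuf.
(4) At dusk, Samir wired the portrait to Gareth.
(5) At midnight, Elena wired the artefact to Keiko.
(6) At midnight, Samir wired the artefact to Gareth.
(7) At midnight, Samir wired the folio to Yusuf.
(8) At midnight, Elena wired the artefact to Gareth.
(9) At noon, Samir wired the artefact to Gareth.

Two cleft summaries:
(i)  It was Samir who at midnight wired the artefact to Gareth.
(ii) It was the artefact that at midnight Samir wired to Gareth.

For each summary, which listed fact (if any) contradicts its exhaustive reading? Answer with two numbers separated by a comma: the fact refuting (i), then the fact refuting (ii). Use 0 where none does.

Summary (i) focuses "Samir" (the agent); background same thing, recipient, setting (the artefact / Gareth / at midnight). Fact (8) matches that background with agent = Elena — refutes (i).
Summary (ii) focuses "the artefact" (the thing); background same agent, recipient, setting (Samir / Gareth / at midnight). Fact (2) matches that background with thing = the portrait — refutes (ii).

8, 2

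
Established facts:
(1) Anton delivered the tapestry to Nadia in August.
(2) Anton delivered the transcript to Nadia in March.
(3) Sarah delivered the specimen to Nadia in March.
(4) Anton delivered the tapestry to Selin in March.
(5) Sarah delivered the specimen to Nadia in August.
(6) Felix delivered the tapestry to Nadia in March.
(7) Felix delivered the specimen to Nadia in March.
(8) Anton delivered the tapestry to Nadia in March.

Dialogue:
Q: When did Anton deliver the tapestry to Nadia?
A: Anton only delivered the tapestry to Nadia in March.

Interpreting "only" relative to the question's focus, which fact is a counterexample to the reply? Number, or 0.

1

Answering "When did ...?" puts focus on the setting — here, "in March".
So "only" ranges over settings; the rest (Anton as agent and the tapestry as thing and Nadia as recipient) is presupposed.
Fact (1) keeps Anton as agent and the tapestry as thing and Nadia as recipient but has setting = in August; that refutes the reply.
(Fact (4) would refute a reading with focus on the recipient — but that is not what the question asks.)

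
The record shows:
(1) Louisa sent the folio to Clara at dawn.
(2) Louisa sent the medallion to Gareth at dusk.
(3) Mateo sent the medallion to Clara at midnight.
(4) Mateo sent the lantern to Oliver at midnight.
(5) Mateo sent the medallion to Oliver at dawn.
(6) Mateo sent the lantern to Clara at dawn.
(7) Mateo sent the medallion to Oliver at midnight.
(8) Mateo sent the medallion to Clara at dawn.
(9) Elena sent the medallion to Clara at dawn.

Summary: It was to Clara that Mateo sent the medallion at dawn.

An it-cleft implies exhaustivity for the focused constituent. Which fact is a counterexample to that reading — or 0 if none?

5

The cleft puts "Clara" in focus and presupposes the open proposition with same agent, thing, setting (Mateo / the medallion / at dawn).
Exhaustivity: Clara is the only recipient satisfying that background.
But fact (5) also has same agent, thing, setting (Mateo / the medallion / at dawn), with recipient = Oliver — so the exhaustive reading fails.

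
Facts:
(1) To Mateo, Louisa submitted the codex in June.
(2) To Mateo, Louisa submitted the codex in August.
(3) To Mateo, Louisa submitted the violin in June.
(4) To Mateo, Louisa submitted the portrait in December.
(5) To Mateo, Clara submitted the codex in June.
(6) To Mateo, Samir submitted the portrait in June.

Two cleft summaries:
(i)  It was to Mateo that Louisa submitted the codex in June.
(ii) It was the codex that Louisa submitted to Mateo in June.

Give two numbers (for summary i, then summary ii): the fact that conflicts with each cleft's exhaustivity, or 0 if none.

(i): focus "Mateo". No fact shares Louisa as agent and the codex as thing and in June as setting with a different recipient. 0.
(ii): focus "the codex". Looking for Louisa as agent and Mateo as recipient and in June as setting with some other thing — fact (3) has the violin there. Refuted.

0, 3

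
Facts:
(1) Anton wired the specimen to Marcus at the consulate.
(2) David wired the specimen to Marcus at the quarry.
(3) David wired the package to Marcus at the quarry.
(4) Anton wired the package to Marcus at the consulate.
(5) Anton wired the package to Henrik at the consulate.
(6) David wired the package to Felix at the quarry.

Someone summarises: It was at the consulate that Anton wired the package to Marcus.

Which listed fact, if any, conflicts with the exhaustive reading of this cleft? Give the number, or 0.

Focus of the cleft: "at the consulate" (the setting). Presupposed background: Anton as agent and the package as thing and Marcus as recipient.
The exhaustive reading says no other setting fits that background.
Every other fact differs from the presupposition on some backgrounded slot, so none challenges the exhaustivity.

0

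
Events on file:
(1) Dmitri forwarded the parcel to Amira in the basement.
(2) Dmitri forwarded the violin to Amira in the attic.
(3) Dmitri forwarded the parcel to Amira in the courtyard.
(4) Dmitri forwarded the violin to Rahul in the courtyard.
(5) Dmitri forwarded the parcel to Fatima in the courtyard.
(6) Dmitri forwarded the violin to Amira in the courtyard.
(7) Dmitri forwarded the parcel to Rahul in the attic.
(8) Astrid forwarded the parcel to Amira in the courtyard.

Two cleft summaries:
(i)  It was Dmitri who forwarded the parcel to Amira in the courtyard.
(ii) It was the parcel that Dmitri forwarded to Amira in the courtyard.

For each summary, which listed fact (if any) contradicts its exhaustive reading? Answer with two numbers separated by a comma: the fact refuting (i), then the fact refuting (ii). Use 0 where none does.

8, 6

(i): focus "Dmitri". Looking for same thing, recipient, setting (the parcel / Amira / in the courtyard) with some other agent — fact (8) has Astrid there. Refuted.
(ii): focus "the parcel". Looking for same agent, recipient, setting (Dmitri / Amira / in the courtyard) with some other thing — fact (6) has the violin there. Refuted.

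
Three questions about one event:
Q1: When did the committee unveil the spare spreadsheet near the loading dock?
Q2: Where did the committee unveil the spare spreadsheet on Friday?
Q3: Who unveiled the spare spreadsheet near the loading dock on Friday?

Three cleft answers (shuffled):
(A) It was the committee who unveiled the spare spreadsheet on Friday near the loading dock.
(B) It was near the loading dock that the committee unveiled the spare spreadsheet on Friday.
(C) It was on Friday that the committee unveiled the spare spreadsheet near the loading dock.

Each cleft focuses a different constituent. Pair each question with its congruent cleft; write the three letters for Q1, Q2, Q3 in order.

Q1 asks about the time; cleft (C) focuses "on Friday", which is the time — so Q1 → C.
Q2 asks about the location; cleft (B) focuses "near the loading dock", which is the location — so Q2 → B.
Q3 asks about the subject (agent); cleft (A) focuses "the committee", which is the subject (agent) — so Q3 → A.
Mapping: Q1→C, Q2→B, Q3→A.

CBA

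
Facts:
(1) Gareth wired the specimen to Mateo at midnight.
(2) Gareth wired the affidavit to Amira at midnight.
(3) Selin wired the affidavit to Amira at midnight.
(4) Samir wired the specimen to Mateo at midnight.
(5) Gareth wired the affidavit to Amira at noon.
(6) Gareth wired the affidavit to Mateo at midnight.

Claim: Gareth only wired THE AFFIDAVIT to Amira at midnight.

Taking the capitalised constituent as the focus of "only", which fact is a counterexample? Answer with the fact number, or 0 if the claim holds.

0

Focus (in capitals) is "the affidavit" — the thing. "Only" excludes alternative things while holding fixed Gareth as agent and Amira as recipient and at midnight as setting.
No fact matches Gareth as agent and Amira as recipient and at midnight as setting with a different thing — every other fact differs on at least one backgrounded slot. So no fact refutes it.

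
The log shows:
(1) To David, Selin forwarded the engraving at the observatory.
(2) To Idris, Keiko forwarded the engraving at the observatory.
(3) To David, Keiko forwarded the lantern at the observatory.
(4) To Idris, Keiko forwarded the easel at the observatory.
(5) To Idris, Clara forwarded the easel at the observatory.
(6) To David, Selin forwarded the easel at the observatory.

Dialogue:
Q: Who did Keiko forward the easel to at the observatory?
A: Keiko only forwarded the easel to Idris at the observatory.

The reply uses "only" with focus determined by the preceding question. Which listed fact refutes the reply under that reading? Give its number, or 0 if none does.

The question "Who did ... to ...?" targets the recipient, so in the reply the focus falls on "Idris".
"Only" then excludes alternative recipients while the background — agent = Keiko, thing = the easel, setting = at the observatory — is held fixed.
No listed fact shares that background with another recipient. Nothing contradicts the reply.
(Fact (2) would refute a reading with focus on the thing — but that is not what the question asks.)

0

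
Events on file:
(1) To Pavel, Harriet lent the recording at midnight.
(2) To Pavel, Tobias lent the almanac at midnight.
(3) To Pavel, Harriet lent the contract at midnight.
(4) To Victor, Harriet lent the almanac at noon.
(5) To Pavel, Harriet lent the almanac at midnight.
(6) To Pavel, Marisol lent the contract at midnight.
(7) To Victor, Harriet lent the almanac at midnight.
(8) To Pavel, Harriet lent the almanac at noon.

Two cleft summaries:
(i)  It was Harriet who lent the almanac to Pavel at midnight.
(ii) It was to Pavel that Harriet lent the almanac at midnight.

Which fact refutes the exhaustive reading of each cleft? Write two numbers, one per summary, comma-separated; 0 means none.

2, 7

Summary (i) focuses "Harriet" (the agent); background the almanac as thing and Pavel as recipient and at midnight as setting. Fact (2) matches that background with agent = Tobias — refutes (i).
Summary (ii) focuses "Pavel" (the recipient); background Harriet as agent and the almanac as thing and at midnight as setting. Fact (7) matches that background with recipient = Victor — refutes (ii).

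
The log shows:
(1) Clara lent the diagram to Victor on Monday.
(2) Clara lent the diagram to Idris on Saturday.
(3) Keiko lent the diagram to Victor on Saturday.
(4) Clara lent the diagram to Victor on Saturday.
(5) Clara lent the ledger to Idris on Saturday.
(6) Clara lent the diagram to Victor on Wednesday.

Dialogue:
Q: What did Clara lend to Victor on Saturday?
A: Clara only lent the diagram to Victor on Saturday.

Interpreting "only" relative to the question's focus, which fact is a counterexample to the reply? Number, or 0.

The question "What did ...?" targets the thing, so in the reply the focus falls on "the diagram".
"Only" then excludes alternative things while the background — agent = Clara, recipient = Victor, setting = on Saturday — is held fixed.
No listed fact shares that background with another thing. Nothing contradicts the reply.
(Fact (1) would refute a reading with focus on the setting — but that is not what the question asks.)

0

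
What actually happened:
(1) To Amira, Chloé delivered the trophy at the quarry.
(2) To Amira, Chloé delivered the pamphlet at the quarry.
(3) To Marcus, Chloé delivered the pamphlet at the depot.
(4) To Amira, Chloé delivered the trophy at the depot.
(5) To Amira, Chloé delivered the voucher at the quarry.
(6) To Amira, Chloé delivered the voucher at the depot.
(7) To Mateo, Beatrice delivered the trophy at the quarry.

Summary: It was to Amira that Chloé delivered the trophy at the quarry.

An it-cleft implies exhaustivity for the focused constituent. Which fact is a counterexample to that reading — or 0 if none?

0

Focus of the cleft: "Amira" (the recipient). Presupposed background: same agent, thing, setting (Chloé / the trophy / at the quarry).
Exhaustivity: Amira is the only recipient satisfying that background.
Every other fact differs from the presupposition on some backgrounded slot, so none challenges the exhaustivity.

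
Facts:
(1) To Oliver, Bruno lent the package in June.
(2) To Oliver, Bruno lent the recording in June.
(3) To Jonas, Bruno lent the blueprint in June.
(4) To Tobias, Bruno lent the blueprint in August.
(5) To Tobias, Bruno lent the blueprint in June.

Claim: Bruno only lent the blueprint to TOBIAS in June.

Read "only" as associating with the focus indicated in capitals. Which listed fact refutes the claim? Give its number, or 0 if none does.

The capitals mark "Tobias" as focus. So "only" rules out other recipients, with the rest (same agent, thing, setting (Bruno / the blueprint / in June)) as background.
Fact (3) shares the background but differs in recipient (Jonas) — a counterexample.

3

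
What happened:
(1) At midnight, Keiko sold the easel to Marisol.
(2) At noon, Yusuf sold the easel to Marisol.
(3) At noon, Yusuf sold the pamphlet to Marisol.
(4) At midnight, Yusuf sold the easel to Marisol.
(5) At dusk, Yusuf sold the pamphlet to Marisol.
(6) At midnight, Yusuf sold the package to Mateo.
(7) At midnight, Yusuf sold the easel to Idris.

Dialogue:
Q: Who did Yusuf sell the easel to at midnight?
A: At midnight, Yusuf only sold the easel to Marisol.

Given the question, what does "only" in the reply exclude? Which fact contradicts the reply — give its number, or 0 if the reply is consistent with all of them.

The question "Who did ... to ...?" targets the recipient, so in the reply the focus falls on "Marisol".
So "only" ranges over recipients; the rest (agent = Yusuf, thing = the easel, setting = at midnight) is presupposed.
Fact (7) shares the background with a different recipient (Idris) — counterexample.
(Fact (2) would refute a reading with focus on the setting — but that is not what the question asks.)

7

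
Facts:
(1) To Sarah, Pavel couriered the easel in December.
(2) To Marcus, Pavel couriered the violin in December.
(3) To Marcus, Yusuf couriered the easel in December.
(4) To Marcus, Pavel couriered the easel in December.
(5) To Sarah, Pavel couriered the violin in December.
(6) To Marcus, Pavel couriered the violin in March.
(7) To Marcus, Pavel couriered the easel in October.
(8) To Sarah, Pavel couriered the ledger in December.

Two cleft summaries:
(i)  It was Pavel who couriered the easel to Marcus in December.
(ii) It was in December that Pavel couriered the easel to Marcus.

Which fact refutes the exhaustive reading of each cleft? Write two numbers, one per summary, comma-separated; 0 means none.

3, 7

Summary (i) focuses "Pavel" (the agent); background same thing, recipient, setting (the easel / Marcus / in December). Fact (3) matches that background with agent = Yusuf — refutes (i).
Summary (ii) focuses "in December" (the setting); background same agent, thing, recipient (Pavel / the easel / Marcus). Fact (7) matches that background with setting = in October — refutes (ii).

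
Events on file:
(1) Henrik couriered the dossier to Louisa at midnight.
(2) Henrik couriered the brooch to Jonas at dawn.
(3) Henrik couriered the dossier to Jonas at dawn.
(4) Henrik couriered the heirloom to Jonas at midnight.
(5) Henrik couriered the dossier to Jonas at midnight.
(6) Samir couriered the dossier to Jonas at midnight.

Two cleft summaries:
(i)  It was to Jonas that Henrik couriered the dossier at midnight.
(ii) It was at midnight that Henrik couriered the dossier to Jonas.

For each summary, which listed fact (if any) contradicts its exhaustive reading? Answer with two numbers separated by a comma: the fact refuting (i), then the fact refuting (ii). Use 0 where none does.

(i): focus "Jonas". Looking for same agent, thing, setting (Henrik / the dossier / at midnight) with some other recipient — fact (1) has Louisa there. Refuted.
(ii): focus "at midnight". Looking for same agent, thing, recipient (Henrik / the dossier / Jonas) with some other setting — fact (3) has at dawn there. Refuted.

1, 3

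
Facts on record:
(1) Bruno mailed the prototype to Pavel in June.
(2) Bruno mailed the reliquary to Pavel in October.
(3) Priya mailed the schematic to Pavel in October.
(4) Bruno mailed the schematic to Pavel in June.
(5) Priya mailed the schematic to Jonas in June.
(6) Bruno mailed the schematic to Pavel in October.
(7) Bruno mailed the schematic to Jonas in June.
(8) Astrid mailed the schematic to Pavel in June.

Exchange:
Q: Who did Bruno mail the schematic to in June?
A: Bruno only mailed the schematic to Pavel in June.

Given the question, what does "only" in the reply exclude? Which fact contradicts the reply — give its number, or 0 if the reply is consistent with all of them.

7

The question "Who did ... to ...?" targets the recipient, so in the reply the focus falls on "Pavel".
"Only" then excludes alternative recipients while the background — agent = Bruno, thing = the schematic, setting = in June — is held fixed.
Fact (7) keeps agent = Bruno, thing = the schematic, setting = in June but has recipient = Jonas; that refutes the reply.
(Fact (6) would refute a reading with focus on the setting — but that is not what the question asks.)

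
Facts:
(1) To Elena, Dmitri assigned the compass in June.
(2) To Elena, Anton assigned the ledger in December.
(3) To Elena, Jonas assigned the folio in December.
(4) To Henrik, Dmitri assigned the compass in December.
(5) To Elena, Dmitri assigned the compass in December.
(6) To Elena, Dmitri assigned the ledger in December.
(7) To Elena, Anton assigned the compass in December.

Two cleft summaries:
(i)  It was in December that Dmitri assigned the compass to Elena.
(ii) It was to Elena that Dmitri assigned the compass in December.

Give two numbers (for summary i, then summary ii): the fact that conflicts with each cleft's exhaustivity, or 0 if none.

(i): focus "in December". Looking for same agent, thing, recipient (Dmitri / the compass / Elena) with some other setting — fact (1) has in June there. Refuted.
(ii): focus "Elena". Looking for same agent, thing, setting (Dmitri / the compass / in December) with some other recipient — fact (4) has Henrik there. Refuted.

1, 4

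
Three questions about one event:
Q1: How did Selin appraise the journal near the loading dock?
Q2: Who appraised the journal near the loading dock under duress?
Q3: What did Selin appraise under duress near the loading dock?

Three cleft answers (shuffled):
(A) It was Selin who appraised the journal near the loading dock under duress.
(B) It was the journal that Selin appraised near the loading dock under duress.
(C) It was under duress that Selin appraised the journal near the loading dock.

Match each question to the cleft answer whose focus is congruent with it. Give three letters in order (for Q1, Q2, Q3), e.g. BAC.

CAB

Q1 asks about the manner; cleft (C) focuses "under duress", which is the manner — so Q1 → C.
Q2 asks about the subject (agent); cleft (A) focuses "Selin", which is the subject (agent) — so Q2 → A.
Q3 asks about the direct object; cleft (B) focuses "the journal", which is the direct object — so Q3 → B.
Mapping: Q1→C, Q2→A, Q3→B.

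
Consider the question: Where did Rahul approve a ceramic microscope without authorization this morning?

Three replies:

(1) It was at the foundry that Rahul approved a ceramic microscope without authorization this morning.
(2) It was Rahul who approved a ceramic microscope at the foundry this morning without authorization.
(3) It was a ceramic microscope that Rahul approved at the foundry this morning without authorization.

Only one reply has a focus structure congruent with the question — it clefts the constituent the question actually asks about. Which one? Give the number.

1

The question word "where" targets the location.
Option (1) clefts "at the foundry" — that matches what the question asks about.
Option (2) clefts "Rahul" — the subject (agent), not what was asked.
Option (3) clefts "a ceramic microscope" — the direct object, not what was asked.
So the congruent reply is (1).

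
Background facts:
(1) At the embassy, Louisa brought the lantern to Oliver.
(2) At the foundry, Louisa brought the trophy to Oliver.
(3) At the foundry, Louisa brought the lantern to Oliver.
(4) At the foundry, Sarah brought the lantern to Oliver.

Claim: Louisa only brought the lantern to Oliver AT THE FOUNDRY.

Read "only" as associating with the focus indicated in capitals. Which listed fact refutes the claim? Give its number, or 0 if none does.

1

The capitals mark "at the foundry" as focus. So "only" rules out other settings, with the rest (same agent, thing, recipient (Louisa / the lantern / Oliver)) as background.
Fact (1) matches on same agent, thing, recipient (Louisa / the lantern / Oliver), but has setting = at the embassy instead. That refutes the claim.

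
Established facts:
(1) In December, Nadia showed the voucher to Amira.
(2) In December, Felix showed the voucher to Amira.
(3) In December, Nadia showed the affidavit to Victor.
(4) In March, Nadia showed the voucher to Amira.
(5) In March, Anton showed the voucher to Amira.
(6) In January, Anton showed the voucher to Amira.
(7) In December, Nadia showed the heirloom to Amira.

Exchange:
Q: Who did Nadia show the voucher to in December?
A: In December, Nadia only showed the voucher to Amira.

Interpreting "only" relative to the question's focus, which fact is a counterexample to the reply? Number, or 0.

The question "Who did ... to ...?" targets the recipient, so in the reply the focus falls on "Amira".
"Only" then excludes alternative recipients while the background — Nadia as agent and the voucher as thing and in December as setting — is held fixed.
No listed fact shares that background with another recipient. Nothing contradicts the reply.
(Fact (4) would refute a reading with focus on the setting — but that is not what the question asks.)

0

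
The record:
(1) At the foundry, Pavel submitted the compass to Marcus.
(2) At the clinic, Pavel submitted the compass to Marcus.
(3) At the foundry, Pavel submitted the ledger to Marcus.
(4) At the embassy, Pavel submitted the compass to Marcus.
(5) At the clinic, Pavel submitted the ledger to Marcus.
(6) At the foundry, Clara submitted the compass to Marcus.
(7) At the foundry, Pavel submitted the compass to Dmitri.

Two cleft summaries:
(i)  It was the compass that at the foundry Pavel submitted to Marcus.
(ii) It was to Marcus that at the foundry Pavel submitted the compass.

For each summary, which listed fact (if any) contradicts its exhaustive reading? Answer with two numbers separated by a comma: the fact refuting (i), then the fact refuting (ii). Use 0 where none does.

(i): focus "the compass". Looking for same agent, recipient, setting (Pavel / Marcus / at the foundry) with some other thing — fact (3) has the ledger there. Refuted.
(ii): focus "Marcus". Looking for same agent, thing, setting (Pavel / the compass / at the foundry) with some other recipient — fact (7) has Dmitri there. Refuted.

3, 7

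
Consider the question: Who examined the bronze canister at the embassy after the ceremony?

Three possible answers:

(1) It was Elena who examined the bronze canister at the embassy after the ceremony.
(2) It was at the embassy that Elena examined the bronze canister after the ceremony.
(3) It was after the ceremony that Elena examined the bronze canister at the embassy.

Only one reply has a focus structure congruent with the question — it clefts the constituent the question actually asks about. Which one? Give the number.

1

The question word "who" targets the subject (agent).
Option (1) clefts "Elena" — that matches what the question asks about.
Option (2) clefts "at the embassy" — the location, not what was asked.
Option (3) clefts "after the ceremony" — the time, not what was asked.
So the congruent reply is (1).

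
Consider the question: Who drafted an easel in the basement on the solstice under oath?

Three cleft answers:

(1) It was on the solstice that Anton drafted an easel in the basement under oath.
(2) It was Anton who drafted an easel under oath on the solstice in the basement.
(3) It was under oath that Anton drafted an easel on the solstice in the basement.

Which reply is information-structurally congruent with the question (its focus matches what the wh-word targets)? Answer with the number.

The question word "who" targets the subject (agent).
Option (1) clefts "on the solstice" — the time, not what was asked.
Option (2) clefts "Anton" — that matches what the question asks about.
Option (3) clefts "under oath" — the manner, not what was asked.
So the congruent reply is (2).

2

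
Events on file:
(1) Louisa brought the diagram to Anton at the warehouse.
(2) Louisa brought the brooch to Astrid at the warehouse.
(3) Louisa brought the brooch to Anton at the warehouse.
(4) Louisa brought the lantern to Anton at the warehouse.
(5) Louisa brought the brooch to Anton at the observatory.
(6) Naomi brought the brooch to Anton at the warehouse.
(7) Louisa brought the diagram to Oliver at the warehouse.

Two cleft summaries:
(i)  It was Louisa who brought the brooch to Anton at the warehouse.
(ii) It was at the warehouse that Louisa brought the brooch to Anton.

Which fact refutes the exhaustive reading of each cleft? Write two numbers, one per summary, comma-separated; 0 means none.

6, 5

Summary (i) focuses "Louisa" (the agent); background the brooch as thing and Anton as recipient and at the warehouse as setting. Fact (6) matches that background with agent = Naomi — refutes (i).
Summary (ii) focuses "at the warehouse" (the setting); background Louisa as agent and the brooch as thing and Anton as recipient. Fact (5) matches that background with setting = at the observatory — refutes (ii).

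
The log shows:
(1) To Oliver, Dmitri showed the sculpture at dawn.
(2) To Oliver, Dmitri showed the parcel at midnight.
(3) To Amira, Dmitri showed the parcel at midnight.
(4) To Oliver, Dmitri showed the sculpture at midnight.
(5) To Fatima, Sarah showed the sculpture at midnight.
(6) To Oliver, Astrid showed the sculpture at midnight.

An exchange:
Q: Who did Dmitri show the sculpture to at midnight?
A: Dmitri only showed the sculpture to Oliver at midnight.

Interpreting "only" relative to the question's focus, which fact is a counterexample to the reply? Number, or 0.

0

The question "Who did ... to ...?" targets the recipient, so in the reply the focus falls on "Oliver".
So "only" ranges over recipients; the rest (same agent, thing, setting (Dmitri / the sculpture / at midnight)) is presupposed.
No fact keeps same agent, thing, setting (Dmitri / the sculpture / at midnight) while changing the recipient; every other fact differs on something backgrounded. The reply stands.
(Fact (1) would refute a reading with focus on the setting — but that is not what the question asks.)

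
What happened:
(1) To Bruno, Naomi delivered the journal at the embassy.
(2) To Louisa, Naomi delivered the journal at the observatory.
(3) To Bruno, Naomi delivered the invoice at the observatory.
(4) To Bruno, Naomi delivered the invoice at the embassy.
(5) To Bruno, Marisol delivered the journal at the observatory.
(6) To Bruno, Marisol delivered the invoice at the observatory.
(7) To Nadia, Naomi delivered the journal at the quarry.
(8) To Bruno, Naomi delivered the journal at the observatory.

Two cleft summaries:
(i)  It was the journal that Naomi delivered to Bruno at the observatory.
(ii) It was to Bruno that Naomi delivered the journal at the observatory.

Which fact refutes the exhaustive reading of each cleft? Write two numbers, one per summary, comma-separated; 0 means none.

(i): focus "the journal". Looking for Naomi as agent and Bruno as recipient and at the observatory as setting with some other thing — fact (3) has the invoice there. Refuted.
(ii): focus "Bruno". Looking for Naomi as agent and the journal as thing and at the observatory as setting with some other recipient — fact (2) has Louisa there. Refuted.

3, 2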